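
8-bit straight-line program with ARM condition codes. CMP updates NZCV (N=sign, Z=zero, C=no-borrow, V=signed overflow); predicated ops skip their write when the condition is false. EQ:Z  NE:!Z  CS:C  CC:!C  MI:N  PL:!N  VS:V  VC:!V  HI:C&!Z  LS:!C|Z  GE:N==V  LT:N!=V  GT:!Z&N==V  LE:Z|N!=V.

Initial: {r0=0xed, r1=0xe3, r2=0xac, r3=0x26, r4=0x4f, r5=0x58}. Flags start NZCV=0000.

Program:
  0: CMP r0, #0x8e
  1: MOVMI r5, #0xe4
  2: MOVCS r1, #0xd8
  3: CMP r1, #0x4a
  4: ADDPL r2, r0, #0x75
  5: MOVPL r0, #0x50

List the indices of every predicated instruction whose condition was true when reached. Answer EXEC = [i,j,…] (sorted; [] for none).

EXEC = [2]

0: ✓ CMP  NZCV=0010
1: · MOVMI
2: ✓ MOVCS  r1←0xd8
3: ✓ CMP  NZCV=1010
4: · ADDPL
5: · MOVPL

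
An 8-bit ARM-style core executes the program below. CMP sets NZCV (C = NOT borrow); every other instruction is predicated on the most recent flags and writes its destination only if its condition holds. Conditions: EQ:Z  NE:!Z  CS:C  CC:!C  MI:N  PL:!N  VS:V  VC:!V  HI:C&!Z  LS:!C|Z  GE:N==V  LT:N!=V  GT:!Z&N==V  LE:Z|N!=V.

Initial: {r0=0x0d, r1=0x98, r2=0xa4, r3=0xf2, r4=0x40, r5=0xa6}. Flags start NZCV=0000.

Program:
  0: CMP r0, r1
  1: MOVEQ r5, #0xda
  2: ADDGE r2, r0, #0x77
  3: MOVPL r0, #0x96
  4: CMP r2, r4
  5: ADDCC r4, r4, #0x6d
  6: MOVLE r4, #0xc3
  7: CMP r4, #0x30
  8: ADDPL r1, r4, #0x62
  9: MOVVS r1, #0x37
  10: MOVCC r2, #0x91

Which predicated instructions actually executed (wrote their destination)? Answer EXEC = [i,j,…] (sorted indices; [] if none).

EXEC = [2,3,6]

0: ✓ CMP  NZCV=0000
1: · MOVEQ
2: ✓ ADDGE  r2←0x84
3: ✓ MOVPL  r0←0x96
4: ✓ CMP  NZCV=0011
5: · ADDCC
6: ✓ MOVLE  r4←0xc3
7: ✓ CMP  NZCV=1010
8: · ADDPL
9: · MOVVS
10: · MOVCC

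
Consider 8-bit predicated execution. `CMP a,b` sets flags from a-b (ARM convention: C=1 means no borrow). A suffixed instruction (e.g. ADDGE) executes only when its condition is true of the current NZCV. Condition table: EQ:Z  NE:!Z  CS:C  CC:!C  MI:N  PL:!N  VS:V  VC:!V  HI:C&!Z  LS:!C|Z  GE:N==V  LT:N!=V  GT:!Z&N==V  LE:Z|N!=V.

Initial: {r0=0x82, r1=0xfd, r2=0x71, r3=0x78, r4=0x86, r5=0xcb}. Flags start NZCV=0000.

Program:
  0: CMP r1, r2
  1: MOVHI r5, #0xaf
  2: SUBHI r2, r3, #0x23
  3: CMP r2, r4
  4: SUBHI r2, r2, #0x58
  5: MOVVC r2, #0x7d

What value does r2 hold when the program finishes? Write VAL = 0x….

VAL = 0x55

[0] flags=1010 → (cmp)
[1] flags=1010 HI?T → r5=0xaf
[2] flags=1010 HI?T → r2=0x55
[3] flags=1001 → (cmp)
[4] flags=1001 HI?F → skip
[5] flags=1001 VC?F → skip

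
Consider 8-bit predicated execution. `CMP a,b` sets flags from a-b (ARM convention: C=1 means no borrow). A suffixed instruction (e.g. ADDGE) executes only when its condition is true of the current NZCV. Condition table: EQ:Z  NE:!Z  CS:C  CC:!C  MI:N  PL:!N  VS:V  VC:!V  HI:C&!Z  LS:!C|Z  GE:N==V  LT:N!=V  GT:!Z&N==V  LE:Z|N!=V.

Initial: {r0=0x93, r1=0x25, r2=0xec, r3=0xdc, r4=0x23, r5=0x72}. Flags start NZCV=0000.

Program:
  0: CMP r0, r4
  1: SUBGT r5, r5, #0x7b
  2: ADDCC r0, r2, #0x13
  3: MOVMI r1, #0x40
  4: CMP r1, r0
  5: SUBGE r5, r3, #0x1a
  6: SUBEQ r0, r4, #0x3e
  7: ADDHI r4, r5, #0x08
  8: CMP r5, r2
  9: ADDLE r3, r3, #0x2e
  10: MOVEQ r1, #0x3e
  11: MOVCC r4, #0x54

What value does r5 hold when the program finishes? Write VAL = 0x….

0: ✓ CMP  NZCV=0011
1: · SUBGT
2: · ADDCC
3: · MOVMI
4: ✓ CMP  NZCV=1001
5: ✓ SUBGE  r5←0xc2
6: · SUBEQ
7: · ADDHI
8: ✓ CMP  NZCV=1000
9: ✓ ADDLE  r3←0x0a
10: · MOVEQ
11: ✓ MOVCC  r4←0x54

VAL = 0xc2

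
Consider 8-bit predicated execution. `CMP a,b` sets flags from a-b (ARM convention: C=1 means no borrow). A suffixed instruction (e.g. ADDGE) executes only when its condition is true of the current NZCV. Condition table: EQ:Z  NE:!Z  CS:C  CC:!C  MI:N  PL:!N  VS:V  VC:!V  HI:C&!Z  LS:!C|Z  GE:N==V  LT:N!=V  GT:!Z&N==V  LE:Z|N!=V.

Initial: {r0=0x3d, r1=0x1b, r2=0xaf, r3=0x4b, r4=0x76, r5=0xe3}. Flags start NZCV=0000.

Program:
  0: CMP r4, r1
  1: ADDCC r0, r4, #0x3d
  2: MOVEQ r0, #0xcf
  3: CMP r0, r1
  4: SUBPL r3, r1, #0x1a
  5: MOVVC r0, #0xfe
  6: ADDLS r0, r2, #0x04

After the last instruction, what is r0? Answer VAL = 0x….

0: ✓ CMP  NZCV=0010
1: · ADDCC
2: · MOVEQ
3: ✓ CMP  NZCV=0010
4: ✓ SUBPL  r3←0x01
5: ✓ MOVVC  r0←0xfe
6: · ADDLS

VAL = 0xfe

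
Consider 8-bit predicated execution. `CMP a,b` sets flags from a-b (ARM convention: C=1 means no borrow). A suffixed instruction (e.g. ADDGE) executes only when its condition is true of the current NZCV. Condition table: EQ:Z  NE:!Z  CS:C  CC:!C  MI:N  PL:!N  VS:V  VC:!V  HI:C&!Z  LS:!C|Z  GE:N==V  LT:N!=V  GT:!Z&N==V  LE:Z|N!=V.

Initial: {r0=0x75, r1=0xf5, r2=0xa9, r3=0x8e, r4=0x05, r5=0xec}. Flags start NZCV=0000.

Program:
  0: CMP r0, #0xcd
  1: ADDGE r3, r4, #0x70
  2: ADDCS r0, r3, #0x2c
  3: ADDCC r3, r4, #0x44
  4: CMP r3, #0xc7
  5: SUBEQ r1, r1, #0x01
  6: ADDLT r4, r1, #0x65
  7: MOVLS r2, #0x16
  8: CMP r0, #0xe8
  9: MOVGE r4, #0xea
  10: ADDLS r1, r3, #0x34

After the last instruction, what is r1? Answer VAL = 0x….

0: ✓ CMP  NZCV=1001
1: ✓ ADDGE  r3←0x75
2: · ADDCS
3: ✓ ADDCC  r3←0x49
4: ✓ CMP  NZCV=1001
5: · SUBEQ
6: · ADDLT
7: ✓ MOVLS  r2←0x16
8: ✓ CMP  NZCV=1001
9: ✓ MOVGE  r4←0xea
10: ✓ ADDLS  r1←0x7d

VAL = 0x7d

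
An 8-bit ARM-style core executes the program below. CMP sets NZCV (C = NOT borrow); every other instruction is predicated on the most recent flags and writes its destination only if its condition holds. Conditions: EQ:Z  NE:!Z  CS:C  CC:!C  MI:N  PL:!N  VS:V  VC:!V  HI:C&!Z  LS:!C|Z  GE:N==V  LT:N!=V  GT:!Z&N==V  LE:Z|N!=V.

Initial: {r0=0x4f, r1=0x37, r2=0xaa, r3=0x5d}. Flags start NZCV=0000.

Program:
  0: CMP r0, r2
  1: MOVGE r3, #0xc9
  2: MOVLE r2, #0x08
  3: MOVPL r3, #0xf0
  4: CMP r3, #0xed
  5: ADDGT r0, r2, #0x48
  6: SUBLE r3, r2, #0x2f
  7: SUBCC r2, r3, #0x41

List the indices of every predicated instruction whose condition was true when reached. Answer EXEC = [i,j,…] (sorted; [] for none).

[0] flags=1001 → (cmp)
[1] flags=1001 GE?T → r3=0xc9
[2] flags=1001 LE?F → skip
[3] flags=1001 PL?F → skip
[4] flags=1000 → (cmp)
[5] flags=1000 GT?F → skip
[6] flags=1000 LE?T → r3=0x7b
[7] flags=1000 CC?T → r2=0x3a

EXEC = [1,6,7]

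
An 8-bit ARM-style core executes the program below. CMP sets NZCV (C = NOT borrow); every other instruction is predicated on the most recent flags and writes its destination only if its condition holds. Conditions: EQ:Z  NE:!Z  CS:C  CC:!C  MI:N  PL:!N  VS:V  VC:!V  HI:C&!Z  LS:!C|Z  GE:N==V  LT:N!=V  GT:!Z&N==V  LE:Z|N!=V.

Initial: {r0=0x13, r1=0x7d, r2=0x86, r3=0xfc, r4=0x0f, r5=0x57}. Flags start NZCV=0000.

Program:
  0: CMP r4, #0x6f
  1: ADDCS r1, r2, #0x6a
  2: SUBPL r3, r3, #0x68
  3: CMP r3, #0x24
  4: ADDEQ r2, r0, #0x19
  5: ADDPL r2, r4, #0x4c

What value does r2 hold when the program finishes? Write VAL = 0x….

VAL = 0x86

0: ✓ CMP  NZCV=1000
1: · ADDCS
2: · SUBPL
3: ✓ CMP  NZCV=1010
4: · ADDEQ
5: · ADDPL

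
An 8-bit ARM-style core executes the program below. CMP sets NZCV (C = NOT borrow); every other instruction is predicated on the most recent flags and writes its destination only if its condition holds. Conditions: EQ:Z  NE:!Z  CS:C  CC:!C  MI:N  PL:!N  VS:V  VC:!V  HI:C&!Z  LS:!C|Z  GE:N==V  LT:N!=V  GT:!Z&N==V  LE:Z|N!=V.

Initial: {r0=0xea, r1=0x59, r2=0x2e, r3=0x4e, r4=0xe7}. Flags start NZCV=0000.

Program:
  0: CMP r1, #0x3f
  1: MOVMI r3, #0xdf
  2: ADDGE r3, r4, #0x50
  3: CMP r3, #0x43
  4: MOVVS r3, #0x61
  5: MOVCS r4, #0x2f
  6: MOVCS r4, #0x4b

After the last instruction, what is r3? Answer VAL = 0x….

VAL = 0x37

[0] flags=0010 → (cmp)
[1] flags=0010 MI?F → skip
[2] flags=0010 GE?T → r3=0x37
[3] flags=1000 → (cmp)
[4] flags=1000 VS?F → skip
[5] flags=1000 CS?F → skip
[6] flags=1000 CS?F → skip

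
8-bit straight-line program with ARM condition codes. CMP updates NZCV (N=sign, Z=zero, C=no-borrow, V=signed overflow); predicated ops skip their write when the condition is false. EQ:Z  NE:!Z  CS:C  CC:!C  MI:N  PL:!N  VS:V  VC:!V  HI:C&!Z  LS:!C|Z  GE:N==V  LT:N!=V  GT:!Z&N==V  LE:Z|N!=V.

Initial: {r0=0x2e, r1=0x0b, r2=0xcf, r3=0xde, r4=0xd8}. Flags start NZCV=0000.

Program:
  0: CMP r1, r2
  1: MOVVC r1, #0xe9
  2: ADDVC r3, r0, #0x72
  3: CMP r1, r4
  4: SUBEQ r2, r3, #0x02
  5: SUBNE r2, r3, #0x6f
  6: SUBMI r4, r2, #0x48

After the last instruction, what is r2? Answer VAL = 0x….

VAL = 0x31

0: ✓ CMP  NZCV=0000
1: ✓ MOVVC  r1←0xe9
2: ✓ ADDVC  r3←0xa0
3: ✓ CMP  NZCV=0010
4: · SUBEQ
5: ✓ SUBNE  r2←0x31
6: · SUBMI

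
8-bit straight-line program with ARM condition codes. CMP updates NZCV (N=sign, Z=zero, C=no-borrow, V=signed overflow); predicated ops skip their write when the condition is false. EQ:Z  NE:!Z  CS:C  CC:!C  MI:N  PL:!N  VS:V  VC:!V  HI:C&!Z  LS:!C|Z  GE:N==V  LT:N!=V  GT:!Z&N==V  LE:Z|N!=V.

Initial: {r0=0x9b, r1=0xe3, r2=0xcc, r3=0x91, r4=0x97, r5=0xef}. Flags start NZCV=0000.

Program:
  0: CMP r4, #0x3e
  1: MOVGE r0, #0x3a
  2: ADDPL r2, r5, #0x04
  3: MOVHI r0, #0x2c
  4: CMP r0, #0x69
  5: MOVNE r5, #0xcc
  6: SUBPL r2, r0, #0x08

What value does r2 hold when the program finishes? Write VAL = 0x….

0: ✓ CMP  NZCV=0011
1: · MOVGE
2: ✓ ADDPL  r2←0xf3
3: ✓ MOVHI  r0←0x2c
4: ✓ CMP  NZCV=1000
5: ✓ MOVNE  r5←0xcc
6: · SUBPL

VAL = 0xf3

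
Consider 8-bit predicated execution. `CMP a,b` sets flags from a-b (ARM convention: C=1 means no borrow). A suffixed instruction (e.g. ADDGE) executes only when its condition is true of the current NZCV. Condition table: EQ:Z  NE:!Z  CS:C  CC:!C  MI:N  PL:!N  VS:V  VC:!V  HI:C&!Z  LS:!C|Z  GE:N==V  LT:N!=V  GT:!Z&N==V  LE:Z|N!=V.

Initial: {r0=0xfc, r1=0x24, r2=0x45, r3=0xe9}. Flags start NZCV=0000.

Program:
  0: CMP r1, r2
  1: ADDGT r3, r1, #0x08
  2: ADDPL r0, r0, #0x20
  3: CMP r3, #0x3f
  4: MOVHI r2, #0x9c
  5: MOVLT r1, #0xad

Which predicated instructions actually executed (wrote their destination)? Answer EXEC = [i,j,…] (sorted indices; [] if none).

EXEC = [4,5]

[0] flags=1000 → (cmp)
[1] flags=1000 GT?F → skip
[2] flags=1000 PL?F → skip
[3] flags=1010 → (cmp)
[4] flags=1010 HI?T → r2=0x9c
[5] flags=1010 LT?T → r1=0xad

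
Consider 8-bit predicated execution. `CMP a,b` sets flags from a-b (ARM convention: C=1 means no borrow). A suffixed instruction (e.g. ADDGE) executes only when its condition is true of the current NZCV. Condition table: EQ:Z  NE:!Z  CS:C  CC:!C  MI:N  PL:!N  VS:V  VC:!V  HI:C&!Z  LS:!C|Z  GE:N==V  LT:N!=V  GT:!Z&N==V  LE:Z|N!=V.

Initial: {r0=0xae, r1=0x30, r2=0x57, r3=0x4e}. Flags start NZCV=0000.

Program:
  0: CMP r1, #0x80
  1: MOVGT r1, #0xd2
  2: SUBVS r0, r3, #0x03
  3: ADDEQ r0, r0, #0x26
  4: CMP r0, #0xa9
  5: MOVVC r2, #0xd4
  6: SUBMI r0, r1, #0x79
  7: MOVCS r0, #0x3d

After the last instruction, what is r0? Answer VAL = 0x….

VAL = 0x59

0: ✓ CMP  NZCV=1001
1: ✓ MOVGT  r1←0xd2
2: ✓ SUBVS  r0←0x4b
3: · ADDEQ
4: ✓ CMP  NZCV=1001
5: · MOVVC
6: ✓ SUBMI  r0←0x59
7: · MOVCS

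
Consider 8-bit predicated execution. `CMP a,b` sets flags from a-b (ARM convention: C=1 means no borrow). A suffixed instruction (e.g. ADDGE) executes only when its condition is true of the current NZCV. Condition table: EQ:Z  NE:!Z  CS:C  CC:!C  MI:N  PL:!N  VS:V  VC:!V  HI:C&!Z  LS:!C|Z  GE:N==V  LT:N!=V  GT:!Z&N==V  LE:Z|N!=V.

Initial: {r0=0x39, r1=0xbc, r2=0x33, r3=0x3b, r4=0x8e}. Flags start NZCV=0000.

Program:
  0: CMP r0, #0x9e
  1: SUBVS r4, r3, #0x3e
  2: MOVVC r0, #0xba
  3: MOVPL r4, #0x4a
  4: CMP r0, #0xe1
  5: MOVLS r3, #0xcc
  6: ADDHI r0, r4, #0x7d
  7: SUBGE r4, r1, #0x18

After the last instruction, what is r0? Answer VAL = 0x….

[0] flags=1001 → (cmp)
[1] flags=1001 VS?T → r4=0xfd
[2] flags=1001 VC?F → skip
[3] flags=1001 PL?F → skip
[4] flags=0000 → (cmp)
[5] flags=0000 LS?T → r3=0xcc
[6] flags=0000 HI?F → skip
[7] flags=0000 GE?T → r4=0xa4

VAL = 0x39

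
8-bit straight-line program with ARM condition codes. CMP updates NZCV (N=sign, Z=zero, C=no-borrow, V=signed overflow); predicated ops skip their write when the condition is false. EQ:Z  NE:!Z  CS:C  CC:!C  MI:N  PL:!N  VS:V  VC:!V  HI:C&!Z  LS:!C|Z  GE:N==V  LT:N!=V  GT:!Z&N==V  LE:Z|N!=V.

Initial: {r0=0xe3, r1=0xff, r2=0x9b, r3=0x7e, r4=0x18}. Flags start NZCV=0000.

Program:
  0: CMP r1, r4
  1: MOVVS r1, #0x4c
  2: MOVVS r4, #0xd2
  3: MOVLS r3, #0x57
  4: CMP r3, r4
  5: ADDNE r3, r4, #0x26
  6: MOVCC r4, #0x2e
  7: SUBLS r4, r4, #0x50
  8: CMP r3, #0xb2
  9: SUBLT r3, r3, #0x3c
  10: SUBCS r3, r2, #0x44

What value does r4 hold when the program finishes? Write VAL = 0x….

VAL = 0x18

[0] flags=1010 → (cmp)
[1] flags=1010 VS?F → skip
[2] flags=1010 VS?F → skip
[3] flags=1010 LS?F → skip
[4] flags=0010 → (cmp)
[5] flags=0010 NE?T → r3=0x3e
[6] flags=0010 CC?F → skip
[7] flags=0010 LS?F → skip
[8] flags=1001 → (cmp)
[9] flags=1001 LT?F → skip
[10] flags=1001 CS?F → skip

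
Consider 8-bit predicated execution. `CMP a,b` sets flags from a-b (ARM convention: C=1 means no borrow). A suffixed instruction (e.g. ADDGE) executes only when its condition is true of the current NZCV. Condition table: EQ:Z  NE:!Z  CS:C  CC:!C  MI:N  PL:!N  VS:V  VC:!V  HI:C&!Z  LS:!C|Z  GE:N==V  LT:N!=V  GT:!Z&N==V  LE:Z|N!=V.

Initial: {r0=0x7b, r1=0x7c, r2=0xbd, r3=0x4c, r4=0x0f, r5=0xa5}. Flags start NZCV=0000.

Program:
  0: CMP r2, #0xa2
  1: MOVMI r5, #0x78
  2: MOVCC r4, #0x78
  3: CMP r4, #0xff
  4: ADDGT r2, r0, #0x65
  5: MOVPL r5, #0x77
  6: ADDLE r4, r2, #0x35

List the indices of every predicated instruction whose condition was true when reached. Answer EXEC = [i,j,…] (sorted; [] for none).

EXEC = [4,5]

0: ✓ CMP  NZCV=0010
1: · MOVMI
2: · MOVCC
3: ✓ CMP  NZCV=0000
4: ✓ ADDGT  r2←0xe0
5: ✓ MOVPL  r5←0x77
6: · ADDLE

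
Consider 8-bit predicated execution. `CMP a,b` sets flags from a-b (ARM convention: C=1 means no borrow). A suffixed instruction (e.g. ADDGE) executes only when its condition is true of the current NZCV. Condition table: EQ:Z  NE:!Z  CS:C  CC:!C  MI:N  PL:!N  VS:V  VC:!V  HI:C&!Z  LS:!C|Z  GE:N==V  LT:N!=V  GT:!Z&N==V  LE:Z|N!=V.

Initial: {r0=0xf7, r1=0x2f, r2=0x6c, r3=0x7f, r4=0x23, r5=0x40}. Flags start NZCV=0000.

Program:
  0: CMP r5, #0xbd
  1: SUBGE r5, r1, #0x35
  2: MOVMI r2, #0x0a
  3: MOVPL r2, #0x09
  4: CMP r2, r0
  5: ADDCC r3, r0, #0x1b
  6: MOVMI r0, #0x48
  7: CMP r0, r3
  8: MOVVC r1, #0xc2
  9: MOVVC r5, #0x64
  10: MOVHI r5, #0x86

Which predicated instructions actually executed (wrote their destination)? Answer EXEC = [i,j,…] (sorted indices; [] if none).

EXEC = [1,2,5,8,9,10]

[0] flags=1001 → (cmp)
[1] flags=1001 GE?T → r5=0xfa
[2] flags=1001 MI?T → r2=0x0a
[3] flags=1001 PL?F → skip
[4] flags=0000 → (cmp)
[5] flags=0000 CC?T → r3=0x12
[6] flags=0000 MI?F → skip
[7] flags=1010 → (cmp)
[8] flags=1010 VC?T → r1=0xc2
[9] flags=1010 VC?T → r5=0x64
[10] flags=1010 HI?T → r5=0x86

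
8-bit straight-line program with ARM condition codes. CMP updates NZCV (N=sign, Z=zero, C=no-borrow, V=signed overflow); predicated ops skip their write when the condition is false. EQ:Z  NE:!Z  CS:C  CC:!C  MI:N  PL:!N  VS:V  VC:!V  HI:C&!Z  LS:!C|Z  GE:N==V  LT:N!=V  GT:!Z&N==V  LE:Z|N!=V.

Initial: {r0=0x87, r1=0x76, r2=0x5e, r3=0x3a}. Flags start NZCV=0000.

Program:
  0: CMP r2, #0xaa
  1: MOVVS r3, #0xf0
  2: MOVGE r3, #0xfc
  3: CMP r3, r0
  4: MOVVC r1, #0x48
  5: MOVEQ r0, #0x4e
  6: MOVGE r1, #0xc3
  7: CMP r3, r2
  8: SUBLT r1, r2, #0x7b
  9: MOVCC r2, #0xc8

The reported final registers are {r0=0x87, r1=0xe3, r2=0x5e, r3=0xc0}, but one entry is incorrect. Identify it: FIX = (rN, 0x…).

[0] flags=1001 → (cmp)
[1] flags=1001 VS?T → r3=0xf0
[2] flags=1001 GE?T → r3=0xfc
[3] flags=0010 → (cmp)
[4] flags=0010 VC?T → r1=0x48
[5] flags=0010 EQ?F → skip
[6] flags=0010 GE?T → r1=0xc3
[7] flags=1010 → (cmp)
[8] flags=1010 LT?T → r1=0xe3
[9] flags=1010 CC?F → skip

FIX = (r3, 0xfc)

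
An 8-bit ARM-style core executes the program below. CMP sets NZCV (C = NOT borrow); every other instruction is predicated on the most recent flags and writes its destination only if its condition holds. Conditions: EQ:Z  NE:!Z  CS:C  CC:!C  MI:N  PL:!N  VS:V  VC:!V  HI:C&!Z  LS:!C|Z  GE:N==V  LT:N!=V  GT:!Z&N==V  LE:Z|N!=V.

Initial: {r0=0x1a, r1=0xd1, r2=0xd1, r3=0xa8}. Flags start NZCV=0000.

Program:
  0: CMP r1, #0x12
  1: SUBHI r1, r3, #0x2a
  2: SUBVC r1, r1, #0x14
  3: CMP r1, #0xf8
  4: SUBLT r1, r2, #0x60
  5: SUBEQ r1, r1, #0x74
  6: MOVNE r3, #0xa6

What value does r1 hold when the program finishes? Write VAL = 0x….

0: ✓ CMP  NZCV=1010
1: ✓ SUBHI  r1←0x7e
2: ✓ SUBVC  r1←0x6a
3: ✓ CMP  NZCV=0000
4: · SUBLT
5: · SUBEQ
6: ✓ MOVNE  r3←0xa6

VAL = 0x6a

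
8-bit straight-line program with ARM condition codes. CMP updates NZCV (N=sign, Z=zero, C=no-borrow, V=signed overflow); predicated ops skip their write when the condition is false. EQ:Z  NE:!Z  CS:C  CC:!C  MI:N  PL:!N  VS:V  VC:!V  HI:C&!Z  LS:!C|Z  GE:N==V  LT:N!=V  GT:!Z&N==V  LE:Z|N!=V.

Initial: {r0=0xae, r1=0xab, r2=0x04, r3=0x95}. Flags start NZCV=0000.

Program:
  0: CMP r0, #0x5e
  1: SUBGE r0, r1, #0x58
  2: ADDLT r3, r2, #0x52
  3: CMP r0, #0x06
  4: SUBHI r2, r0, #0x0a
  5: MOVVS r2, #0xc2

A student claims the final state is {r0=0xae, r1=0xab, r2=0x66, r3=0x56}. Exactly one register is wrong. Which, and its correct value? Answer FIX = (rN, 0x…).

FIX = (r2, 0xa4)

[0] flags=0011 → (cmp)
[1] flags=0011 GE?F → skip
[2] flags=0011 LT?T → r3=0x56
[3] flags=1010 → (cmp)
[4] flags=1010 HI?T → r2=0xa4
[5] flags=1010 VS?F → skip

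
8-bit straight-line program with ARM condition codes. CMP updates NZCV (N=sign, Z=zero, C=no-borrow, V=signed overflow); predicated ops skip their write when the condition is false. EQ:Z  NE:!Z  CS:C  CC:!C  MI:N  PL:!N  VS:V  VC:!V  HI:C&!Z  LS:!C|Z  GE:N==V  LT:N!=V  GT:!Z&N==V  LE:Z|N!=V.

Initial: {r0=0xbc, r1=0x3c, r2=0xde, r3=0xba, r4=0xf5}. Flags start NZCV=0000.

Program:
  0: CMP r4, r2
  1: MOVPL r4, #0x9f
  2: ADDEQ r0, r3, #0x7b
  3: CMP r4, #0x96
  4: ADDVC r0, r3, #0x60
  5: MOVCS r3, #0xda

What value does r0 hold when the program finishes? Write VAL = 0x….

VAL = 0x1a

[0] flags=0010 → (cmp)
[1] flags=0010 PL?T → r4=0x9f
[2] flags=0010 EQ?F → skip
[3] flags=0010 → (cmp)
[4] flags=0010 VC?T → r0=0x1a
[5] flags=0010 CS?T → r3=0xda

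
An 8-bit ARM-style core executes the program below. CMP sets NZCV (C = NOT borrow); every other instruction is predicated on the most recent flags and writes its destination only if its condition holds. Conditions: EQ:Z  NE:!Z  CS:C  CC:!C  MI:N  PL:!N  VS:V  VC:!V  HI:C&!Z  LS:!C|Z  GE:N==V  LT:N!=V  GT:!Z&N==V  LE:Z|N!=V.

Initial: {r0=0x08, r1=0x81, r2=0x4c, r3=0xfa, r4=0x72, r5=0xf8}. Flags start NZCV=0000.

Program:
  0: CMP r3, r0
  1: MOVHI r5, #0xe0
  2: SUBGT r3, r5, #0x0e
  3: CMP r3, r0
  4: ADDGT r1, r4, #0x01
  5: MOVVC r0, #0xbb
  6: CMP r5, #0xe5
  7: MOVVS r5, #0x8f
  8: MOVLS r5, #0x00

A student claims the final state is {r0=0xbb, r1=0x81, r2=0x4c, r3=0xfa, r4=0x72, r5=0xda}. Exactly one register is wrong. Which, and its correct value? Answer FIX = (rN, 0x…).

0: ✓ CMP  NZCV=1010
1: ✓ MOVHI  r5←0xe0
2: · SUBGT
3: ✓ CMP  NZCV=1010
4: · ADDGT
5: ✓ MOVVC  r0←0xbb
6: ✓ CMP  NZCV=1000
7: · MOVVS
8: ✓ MOVLS  r5←0x00

FIX = (r5, 0x00)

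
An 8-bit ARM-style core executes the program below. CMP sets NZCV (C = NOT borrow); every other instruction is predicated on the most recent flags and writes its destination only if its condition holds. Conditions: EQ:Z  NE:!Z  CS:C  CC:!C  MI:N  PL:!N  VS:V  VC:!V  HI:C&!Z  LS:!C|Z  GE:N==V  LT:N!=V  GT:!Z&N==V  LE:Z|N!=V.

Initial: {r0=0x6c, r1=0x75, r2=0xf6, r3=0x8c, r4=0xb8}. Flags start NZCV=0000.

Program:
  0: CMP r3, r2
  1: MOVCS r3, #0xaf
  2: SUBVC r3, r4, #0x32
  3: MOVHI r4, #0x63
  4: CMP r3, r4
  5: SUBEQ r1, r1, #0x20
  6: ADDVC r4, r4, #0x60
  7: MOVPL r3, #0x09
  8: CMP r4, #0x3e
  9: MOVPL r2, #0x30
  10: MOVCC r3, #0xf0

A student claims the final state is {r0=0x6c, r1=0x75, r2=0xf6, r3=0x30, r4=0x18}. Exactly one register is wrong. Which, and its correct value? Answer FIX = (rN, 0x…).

FIX = (r3, 0xf0)

0: ✓ CMP  NZCV=1000
1: · MOVCS
2: ✓ SUBVC  r3←0x86
3: · MOVHI
4: ✓ CMP  NZCV=1000
5: · SUBEQ
6: ✓ ADDVC  r4←0x18
7: · MOVPL
8: ✓ CMP  NZCV=1000
9: · MOVPL
10: ✓ MOVCC  r3←0xf0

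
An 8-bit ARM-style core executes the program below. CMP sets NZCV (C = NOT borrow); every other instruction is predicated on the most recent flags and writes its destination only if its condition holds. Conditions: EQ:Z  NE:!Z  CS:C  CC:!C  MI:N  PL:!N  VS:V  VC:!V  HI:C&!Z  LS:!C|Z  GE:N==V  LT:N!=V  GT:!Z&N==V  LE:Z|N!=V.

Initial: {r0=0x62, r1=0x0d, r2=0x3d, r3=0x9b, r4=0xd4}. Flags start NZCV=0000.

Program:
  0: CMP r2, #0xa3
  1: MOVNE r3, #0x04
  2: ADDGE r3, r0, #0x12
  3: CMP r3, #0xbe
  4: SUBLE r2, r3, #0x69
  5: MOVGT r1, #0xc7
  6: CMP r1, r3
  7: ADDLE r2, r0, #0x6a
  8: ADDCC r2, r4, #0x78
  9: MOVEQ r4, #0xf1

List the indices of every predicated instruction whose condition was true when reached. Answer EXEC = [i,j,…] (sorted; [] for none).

EXEC = [1,2,5,7]

0: ✓ CMP  NZCV=1001
1: ✓ MOVNE  r3←0x04
2: ✓ ADDGE  r3←0x74
3: ✓ CMP  NZCV=1001
4: · SUBLE
5: ✓ MOVGT  r1←0xc7
6: ✓ CMP  NZCV=0011
7: ✓ ADDLE  r2←0xcc
8: · ADDCC
9: · MOVEQ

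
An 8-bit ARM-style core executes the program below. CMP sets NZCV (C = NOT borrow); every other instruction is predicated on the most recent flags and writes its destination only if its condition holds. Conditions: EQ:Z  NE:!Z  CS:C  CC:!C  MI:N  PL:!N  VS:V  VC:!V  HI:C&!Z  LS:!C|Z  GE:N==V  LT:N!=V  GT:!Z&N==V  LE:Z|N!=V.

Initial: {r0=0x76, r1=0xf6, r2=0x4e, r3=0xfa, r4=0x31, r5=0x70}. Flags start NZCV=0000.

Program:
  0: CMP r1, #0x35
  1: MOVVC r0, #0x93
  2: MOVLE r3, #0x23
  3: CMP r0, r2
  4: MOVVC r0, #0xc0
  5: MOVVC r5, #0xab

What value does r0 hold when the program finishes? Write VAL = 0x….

[0] flags=1010 → (cmp)
[1] flags=1010 VC?T → r0=0x93
[2] flags=1010 LE?T → r3=0x23
[3] flags=0011 → (cmp)
[4] flags=0011 VC?F → skip
[5] flags=0011 VC?F → skip

VAL = 0x93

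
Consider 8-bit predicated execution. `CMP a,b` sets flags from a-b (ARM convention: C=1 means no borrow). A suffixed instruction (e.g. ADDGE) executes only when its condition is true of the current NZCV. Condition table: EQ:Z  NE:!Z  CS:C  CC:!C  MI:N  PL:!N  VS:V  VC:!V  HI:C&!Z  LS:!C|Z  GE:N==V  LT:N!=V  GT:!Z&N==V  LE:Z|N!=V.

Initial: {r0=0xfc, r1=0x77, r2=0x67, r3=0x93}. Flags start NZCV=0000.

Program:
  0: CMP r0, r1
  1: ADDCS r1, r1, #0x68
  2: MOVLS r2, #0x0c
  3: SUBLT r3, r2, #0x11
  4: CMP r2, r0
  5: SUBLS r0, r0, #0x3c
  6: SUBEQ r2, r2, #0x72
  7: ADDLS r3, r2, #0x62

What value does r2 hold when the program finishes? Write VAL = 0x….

VAL = 0x67

[0] flags=1010 → (cmp)
[1] flags=1010 CS?T → r1=0xdf
[2] flags=1010 LS?F → skip
[3] flags=1010 LT?T → r3=0x56
[4] flags=0000 → (cmp)
[5] flags=0000 LS?T → r0=0xc0
[6] flags=0000 EQ?F → skip
[7] flags=0000 LS?T → r3=0xc9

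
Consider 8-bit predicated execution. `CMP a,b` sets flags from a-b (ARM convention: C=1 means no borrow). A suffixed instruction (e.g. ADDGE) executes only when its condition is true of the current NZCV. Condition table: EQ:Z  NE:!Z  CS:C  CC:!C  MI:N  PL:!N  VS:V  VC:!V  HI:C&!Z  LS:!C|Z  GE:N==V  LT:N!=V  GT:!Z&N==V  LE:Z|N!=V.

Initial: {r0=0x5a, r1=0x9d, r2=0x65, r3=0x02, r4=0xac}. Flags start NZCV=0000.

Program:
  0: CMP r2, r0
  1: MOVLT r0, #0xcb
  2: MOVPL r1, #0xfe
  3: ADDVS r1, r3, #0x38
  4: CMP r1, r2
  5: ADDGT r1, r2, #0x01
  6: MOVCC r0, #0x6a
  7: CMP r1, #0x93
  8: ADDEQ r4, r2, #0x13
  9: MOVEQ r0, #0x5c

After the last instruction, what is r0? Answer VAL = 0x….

0: ✓ CMP  NZCV=0010
1: · MOVLT
2: ✓ MOVPL  r1←0xfe
3: · ADDVS
4: ✓ CMP  NZCV=1010
5: · ADDGT
6: · MOVCC
7: ✓ CMP  NZCV=0010
8: · ADDEQ
9: · MOVEQ

VAL = 0x5a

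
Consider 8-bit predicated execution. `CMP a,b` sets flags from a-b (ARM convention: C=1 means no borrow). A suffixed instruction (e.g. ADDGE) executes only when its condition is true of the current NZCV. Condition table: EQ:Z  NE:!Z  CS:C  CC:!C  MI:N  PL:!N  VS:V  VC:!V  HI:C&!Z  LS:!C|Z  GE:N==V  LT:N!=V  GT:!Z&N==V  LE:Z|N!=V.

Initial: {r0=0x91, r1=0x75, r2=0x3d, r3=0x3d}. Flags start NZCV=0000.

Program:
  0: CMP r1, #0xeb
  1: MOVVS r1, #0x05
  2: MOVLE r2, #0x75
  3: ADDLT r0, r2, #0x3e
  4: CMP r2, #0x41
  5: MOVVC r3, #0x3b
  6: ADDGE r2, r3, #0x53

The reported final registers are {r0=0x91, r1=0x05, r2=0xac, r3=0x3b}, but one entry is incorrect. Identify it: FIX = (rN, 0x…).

[0] flags=1001 → (cmp)
[1] flags=1001 VS?T → r1=0x05
[2] flags=1001 LE?F → skip
[3] flags=1001 LT?F → skip
[4] flags=1000 → (cmp)
[5] flags=1000 VC?T → r3=0x3b
[6] flags=1000 GE?F → skip

FIX = (r2, 0x3d)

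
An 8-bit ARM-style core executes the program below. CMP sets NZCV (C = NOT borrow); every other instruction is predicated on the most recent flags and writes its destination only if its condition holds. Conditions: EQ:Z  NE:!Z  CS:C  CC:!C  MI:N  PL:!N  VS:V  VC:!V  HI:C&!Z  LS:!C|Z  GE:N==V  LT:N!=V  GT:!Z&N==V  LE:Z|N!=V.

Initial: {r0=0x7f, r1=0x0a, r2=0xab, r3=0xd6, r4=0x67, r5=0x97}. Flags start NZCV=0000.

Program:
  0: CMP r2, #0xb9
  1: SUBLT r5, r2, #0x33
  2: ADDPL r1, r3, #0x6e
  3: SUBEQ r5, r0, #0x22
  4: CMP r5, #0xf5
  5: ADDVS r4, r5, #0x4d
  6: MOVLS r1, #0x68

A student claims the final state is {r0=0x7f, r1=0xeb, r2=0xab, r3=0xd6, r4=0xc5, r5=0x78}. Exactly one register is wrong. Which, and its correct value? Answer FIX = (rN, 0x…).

FIX = (r1, 0x68)

0: ✓ CMP  NZCV=1000
1: ✓ SUBLT  r5←0x78
2: · ADDPL
3: · SUBEQ
4: ✓ CMP  NZCV=1001
5: ✓ ADDVS  r4←0xc5
6: ✓ MOVLS  r1←0x68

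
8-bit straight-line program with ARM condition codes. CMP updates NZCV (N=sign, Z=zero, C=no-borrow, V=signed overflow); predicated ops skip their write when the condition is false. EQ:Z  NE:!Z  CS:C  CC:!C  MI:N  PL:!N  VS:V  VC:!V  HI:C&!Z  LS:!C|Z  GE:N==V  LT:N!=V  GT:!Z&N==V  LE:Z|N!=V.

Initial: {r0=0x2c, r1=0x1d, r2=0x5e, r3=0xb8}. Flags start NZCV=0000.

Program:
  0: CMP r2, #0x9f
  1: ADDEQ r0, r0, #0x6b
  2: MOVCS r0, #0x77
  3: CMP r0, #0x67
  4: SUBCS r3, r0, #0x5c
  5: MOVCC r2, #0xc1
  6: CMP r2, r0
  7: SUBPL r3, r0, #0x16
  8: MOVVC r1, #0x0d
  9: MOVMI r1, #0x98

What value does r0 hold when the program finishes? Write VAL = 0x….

[0] flags=1001 → (cmp)
[1] flags=1001 EQ?F → skip
[2] flags=1001 CS?F → skip
[3] flags=1000 → (cmp)
[4] flags=1000 CS?F → skip
[5] flags=1000 CC?T → r2=0xc1
[6] flags=1010 → (cmp)
[7] flags=1010 PL?F → skip
[8] flags=1010 VC?T → r1=0x0d
[9] flags=1010 MI?T → r1=0x98

VAL = 0x2c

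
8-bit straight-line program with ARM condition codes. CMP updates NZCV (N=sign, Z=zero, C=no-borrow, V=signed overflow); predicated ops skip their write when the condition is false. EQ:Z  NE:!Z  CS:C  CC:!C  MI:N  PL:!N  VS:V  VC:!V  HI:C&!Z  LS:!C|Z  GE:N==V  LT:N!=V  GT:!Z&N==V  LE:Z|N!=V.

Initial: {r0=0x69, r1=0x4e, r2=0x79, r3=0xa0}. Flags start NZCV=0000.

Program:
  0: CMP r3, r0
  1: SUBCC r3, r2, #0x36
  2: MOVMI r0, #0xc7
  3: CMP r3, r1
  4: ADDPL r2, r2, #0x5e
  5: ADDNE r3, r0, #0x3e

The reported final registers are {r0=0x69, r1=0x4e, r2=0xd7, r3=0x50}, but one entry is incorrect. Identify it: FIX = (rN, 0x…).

FIX = (r3, 0xa7)

0: ✓ CMP  NZCV=0011
1: · SUBCC
2: · MOVMI
3: ✓ CMP  NZCV=0011
4: ✓ ADDPL  r2←0xd7
5: ✓ ADDNE  r3←0xa7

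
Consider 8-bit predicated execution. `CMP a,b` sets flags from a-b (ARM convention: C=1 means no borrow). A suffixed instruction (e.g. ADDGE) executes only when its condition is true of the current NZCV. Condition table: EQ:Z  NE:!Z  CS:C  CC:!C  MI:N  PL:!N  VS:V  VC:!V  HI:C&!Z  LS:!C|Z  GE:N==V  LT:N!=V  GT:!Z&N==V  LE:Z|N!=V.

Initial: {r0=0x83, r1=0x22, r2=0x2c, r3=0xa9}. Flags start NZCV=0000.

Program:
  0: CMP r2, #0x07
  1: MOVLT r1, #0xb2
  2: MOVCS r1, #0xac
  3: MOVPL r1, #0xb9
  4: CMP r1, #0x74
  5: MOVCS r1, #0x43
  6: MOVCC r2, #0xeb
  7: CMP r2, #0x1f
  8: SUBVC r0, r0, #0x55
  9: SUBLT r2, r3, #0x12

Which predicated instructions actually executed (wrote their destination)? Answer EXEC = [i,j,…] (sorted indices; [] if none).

0: ✓ CMP  NZCV=0010
1: · MOVLT
2: ✓ MOVCS  r1←0xac
3: ✓ MOVPL  r1←0xb9
4: ✓ CMP  NZCV=0011
5: ✓ MOVCS  r1←0x43
6: · MOVCC
7: ✓ CMP  NZCV=0010
8: ✓ SUBVC  r0←0x2e
9: · SUBLT

EXEC = [2,3,5,8]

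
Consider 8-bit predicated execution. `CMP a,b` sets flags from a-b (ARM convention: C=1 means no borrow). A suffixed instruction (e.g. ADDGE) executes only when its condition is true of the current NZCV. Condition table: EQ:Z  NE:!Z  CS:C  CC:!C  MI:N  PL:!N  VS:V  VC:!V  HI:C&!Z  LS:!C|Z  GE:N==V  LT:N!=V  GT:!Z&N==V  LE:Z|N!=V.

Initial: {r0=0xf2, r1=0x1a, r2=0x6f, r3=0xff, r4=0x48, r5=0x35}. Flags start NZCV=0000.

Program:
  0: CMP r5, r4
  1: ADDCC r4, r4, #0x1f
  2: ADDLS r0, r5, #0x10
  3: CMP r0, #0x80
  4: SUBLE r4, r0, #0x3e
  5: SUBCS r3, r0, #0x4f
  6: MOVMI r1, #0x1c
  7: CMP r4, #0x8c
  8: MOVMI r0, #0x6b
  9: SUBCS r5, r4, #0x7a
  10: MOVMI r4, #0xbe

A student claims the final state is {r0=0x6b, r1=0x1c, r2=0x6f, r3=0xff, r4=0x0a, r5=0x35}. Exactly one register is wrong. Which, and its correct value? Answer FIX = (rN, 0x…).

FIX = (r4, 0xbe)

[0] flags=1000 → (cmp)
[1] flags=1000 CC?T → r4=0x67
[2] flags=1000 LS?T → r0=0x45
[3] flags=1001 → (cmp)
[4] flags=1001 LE?F → skip
[5] flags=1001 CS?F → skip
[6] flags=1001 MI?T → r1=0x1c
[7] flags=1001 → (cmp)
[8] flags=1001 MI?T → r0=0x6b
[9] flags=1001 CS?F → skip
[10] flags=1001 MI?T → r4=0xbe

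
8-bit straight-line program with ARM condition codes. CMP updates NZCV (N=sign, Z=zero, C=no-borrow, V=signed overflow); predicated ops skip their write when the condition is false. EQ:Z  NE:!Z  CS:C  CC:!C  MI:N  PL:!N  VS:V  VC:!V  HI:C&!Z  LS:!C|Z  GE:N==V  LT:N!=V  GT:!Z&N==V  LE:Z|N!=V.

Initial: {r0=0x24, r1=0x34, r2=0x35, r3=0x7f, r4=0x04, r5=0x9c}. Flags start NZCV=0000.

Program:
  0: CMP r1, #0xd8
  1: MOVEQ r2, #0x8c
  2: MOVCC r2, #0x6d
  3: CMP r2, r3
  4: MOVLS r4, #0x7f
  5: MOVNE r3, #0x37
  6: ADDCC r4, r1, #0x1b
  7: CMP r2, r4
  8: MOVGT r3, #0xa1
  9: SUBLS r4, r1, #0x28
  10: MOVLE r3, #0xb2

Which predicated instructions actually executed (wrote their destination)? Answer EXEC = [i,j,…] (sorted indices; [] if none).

EXEC = [2,4,5,6,8]

[0] flags=0000 → (cmp)
[1] flags=0000 EQ?F → skip
[2] flags=0000 CC?T → r2=0x6d
[3] flags=1000 → (cmp)
[4] flags=1000 LS?T → r4=0x7f
[5] flags=1000 NE?T → r3=0x37
[6] flags=1000 CC?T → r4=0x4f
[7] flags=0010 → (cmp)
[8] flags=0010 GT?T → r3=0xa1
[9] flags=0010 LS?F → skip
[10] flags=0010 LE?F → skip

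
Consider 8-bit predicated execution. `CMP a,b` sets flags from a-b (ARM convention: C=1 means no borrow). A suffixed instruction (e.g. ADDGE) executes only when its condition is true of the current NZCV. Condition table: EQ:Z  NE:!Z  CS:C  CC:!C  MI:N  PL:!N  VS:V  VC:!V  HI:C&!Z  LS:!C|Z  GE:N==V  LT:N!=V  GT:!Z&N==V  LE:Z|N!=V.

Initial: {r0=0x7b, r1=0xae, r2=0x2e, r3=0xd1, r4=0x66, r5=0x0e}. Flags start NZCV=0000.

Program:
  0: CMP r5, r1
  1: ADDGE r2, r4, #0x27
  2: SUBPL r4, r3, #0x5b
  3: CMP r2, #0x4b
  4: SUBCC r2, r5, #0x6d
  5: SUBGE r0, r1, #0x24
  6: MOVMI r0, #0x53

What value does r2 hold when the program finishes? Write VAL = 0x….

VAL = 0x8d

[0] flags=0000 → (cmp)
[1] flags=0000 GE?T → r2=0x8d
[2] flags=0000 PL?T → r4=0x76
[3] flags=0011 → (cmp)
[4] flags=0011 CC?F → skip
[5] flags=0011 GE?F → skip
[6] flags=0011 MI?F → skip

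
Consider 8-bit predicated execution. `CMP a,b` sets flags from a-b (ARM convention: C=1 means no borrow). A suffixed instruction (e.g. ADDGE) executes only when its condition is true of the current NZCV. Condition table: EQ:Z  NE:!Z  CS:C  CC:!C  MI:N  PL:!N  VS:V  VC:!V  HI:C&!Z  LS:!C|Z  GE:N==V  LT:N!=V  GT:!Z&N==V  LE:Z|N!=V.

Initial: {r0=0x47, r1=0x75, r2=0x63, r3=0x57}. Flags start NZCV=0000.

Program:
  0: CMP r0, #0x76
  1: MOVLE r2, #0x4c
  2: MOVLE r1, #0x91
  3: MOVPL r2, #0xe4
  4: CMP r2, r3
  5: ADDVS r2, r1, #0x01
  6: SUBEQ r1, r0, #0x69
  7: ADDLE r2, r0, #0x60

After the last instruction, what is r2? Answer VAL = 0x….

[0] flags=1000 → (cmp)
[1] flags=1000 LE?T → r2=0x4c
[2] flags=1000 LE?T → r1=0x91
[3] flags=1000 PL?F → skip
[4] flags=1000 → (cmp)
[5] flags=1000 VS?F → skip
[6] flags=1000 EQ?F → skip
[7] flags=1000 LE?T → r2=0xa7

VAL = 0xa7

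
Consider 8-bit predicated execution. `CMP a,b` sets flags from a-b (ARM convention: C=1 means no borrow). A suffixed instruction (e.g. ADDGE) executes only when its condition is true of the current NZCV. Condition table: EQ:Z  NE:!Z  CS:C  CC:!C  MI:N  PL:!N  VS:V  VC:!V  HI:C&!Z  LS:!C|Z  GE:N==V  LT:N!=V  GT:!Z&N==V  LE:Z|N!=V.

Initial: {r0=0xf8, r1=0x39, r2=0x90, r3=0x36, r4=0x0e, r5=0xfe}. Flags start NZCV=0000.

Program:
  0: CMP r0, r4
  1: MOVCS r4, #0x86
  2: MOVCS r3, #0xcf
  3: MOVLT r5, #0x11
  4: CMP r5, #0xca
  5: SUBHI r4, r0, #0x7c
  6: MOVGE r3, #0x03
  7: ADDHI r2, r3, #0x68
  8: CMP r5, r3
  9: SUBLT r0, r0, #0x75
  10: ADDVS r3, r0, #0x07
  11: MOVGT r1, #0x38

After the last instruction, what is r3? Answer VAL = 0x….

VAL = 0x03

0: ✓ CMP  NZCV=1010
1: ✓ MOVCS  r4←0x86
2: ✓ MOVCS  r3←0xcf
3: ✓ MOVLT  r5←0x11
4: ✓ CMP  NZCV=0000
5: · SUBHI
6: ✓ MOVGE  r3←0x03
7: · ADDHI
8: ✓ CMP  NZCV=0010
9: · SUBLT
10: · ADDVS
11: ✓ MOVGT  r1←0x38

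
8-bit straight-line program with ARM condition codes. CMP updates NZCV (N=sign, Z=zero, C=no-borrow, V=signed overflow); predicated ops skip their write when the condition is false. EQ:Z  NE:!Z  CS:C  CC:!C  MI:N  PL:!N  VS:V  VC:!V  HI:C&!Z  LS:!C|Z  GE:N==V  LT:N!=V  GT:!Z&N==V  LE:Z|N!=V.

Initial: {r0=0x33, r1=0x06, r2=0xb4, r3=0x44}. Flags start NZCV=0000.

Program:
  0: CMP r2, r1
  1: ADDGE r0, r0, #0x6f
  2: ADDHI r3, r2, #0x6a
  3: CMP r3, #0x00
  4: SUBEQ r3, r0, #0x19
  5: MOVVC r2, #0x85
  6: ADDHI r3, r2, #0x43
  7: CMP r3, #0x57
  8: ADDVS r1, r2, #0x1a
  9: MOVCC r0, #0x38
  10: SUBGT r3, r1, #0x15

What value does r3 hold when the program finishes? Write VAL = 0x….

VAL = 0xc8

[0] flags=1010 → (cmp)
[1] flags=1010 GE?F → skip
[2] flags=1010 HI?T → r3=0x1e
[3] flags=0010 → (cmp)
[4] flags=0010 EQ?F → skip
[5] flags=0010 VC?T → r2=0x85
[6] flags=0010 HI?T → r3=0xc8
[7] flags=0011 → (cmp)
[8] flags=0011 VS?T → r1=0x9f
[9] flags=0011 CC?F → skip
[10] flags=0011 GT?F → skip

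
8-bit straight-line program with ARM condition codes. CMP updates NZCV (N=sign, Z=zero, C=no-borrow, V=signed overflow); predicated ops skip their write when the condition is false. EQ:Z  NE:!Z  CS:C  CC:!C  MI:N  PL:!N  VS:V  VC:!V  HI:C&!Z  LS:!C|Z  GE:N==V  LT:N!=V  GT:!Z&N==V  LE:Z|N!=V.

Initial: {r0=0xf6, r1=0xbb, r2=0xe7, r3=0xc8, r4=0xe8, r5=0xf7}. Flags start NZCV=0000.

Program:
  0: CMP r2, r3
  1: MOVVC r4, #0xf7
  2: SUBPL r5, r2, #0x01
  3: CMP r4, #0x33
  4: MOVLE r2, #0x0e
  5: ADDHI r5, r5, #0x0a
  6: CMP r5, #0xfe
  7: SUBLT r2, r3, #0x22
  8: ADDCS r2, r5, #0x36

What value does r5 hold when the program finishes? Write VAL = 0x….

0: ✓ CMP  NZCV=0010
1: ✓ MOVVC  r4←0xf7
2: ✓ SUBPL  r5←0xe6
3: ✓ CMP  NZCV=1010
4: ✓ MOVLE  r2←0x0e
5: ✓ ADDHI  r5←0xf0
6: ✓ CMP  NZCV=1000
7: ✓ SUBLT  r2←0xa6
8: · ADDCS

VAL = 0xf0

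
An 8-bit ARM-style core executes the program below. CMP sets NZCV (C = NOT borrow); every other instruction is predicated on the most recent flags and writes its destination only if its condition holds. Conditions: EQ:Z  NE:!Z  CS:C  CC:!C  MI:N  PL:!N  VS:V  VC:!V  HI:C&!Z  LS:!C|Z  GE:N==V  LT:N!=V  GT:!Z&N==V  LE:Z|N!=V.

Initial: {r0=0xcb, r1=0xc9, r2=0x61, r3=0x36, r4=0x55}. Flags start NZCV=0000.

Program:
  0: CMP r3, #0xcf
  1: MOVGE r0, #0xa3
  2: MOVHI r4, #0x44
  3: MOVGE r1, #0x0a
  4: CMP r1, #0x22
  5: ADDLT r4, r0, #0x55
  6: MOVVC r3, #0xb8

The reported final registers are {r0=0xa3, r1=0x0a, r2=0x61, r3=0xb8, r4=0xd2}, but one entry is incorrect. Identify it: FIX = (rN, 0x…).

FIX = (r4, 0xf8)

0: ✓ CMP  NZCV=0000
1: ✓ MOVGE  r0←0xa3
2: · MOVHI
3: ✓ MOVGE  r1←0x0a
4: ✓ CMP  NZCV=1000
5: ✓ ADDLT  r4←0xf8
6: ✓ MOVVC  r3←0xb8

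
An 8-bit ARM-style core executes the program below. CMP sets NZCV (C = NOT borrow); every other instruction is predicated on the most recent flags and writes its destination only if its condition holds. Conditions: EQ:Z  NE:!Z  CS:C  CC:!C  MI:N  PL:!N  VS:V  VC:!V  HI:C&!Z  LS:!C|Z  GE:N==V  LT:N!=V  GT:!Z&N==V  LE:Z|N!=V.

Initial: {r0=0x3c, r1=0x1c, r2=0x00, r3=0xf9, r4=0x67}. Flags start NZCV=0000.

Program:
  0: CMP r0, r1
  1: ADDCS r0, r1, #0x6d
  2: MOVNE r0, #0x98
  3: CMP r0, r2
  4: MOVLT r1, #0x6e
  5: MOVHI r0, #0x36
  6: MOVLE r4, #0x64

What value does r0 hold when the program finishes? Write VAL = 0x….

VAL = 0x36

0: ✓ CMP  NZCV=0010
1: ✓ ADDCS  r0←0x89
2: ✓ MOVNE  r0←0x98
3: ✓ CMP  NZCV=1010
4: ✓ MOVLT  r1←0x6e
5: ✓ MOVHI  r0←0x36
6: ✓ MOVLE  r4←0x64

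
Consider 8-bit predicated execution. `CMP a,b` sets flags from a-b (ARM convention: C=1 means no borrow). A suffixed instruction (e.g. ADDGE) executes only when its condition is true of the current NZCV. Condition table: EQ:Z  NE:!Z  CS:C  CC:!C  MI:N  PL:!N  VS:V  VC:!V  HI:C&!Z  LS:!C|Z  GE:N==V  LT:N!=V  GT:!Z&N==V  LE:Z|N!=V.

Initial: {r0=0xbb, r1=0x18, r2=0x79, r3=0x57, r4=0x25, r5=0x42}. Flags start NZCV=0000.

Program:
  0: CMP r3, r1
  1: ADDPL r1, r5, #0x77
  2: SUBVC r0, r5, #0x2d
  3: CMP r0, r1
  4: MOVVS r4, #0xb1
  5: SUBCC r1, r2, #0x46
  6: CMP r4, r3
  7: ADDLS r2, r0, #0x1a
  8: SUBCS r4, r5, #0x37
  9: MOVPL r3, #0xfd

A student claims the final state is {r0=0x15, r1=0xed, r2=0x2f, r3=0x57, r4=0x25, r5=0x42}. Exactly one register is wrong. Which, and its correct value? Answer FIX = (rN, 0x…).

[0] flags=0010 → (cmp)
[1] flags=0010 PL?T → r1=0xb9
[2] flags=0010 VC?T → r0=0x15
[3] flags=0000 → (cmp)
[4] flags=0000 VS?F → skip
[5] flags=0000 CC?T → r1=0x33
[6] flags=1000 → (cmp)
[7] flags=1000 LS?T → r2=0x2f
[8] flags=1000 CS?F → skip
[9] flags=1000 PL?F → skip

FIX = (r1, 0x33)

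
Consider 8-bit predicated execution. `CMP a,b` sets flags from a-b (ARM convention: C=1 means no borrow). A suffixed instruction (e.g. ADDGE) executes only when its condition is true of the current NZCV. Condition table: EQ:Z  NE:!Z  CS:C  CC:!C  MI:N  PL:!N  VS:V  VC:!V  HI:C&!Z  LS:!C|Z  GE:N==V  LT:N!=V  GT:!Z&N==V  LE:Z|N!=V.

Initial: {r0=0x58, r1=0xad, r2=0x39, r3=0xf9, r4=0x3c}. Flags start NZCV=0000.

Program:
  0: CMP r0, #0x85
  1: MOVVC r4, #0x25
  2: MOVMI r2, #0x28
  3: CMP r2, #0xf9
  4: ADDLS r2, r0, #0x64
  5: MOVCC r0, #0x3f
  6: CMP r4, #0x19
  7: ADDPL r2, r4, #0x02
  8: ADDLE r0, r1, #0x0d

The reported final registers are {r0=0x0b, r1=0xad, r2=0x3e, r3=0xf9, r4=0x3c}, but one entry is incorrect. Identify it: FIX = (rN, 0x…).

0: ✓ CMP  NZCV=1001
1: · MOVVC
2: ✓ MOVMI  r2←0x28
3: ✓ CMP  NZCV=0000
4: ✓ ADDLS  r2←0xbc
5: ✓ MOVCC  r0←0x3f
6: ✓ CMP  NZCV=0010
7: ✓ ADDPL  r2←0x3e
8: · ADDLE

FIX = (r0, 0x3f)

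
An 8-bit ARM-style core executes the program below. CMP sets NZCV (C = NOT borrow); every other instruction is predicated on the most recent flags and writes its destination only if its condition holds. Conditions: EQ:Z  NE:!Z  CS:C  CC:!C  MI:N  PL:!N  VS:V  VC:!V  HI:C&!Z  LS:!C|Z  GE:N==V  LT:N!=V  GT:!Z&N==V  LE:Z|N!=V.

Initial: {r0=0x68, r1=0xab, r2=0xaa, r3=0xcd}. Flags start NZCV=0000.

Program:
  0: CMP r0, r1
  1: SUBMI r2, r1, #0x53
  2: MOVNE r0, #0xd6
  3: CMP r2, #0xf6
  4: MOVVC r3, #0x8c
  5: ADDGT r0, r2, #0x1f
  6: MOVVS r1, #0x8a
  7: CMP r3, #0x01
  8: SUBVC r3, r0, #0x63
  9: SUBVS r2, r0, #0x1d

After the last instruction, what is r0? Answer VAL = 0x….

VAL = 0x77

0: ✓ CMP  NZCV=1001
1: ✓ SUBMI  r2←0x58
2: ✓ MOVNE  r0←0xd6
3: ✓ CMP  NZCV=0000
4: ✓ MOVVC  r3←0x8c
5: ✓ ADDGT  r0←0x77
6: · MOVVS
7: ✓ CMP  NZCV=1010
8: ✓ SUBVC  r3←0x14
9: · SUBVS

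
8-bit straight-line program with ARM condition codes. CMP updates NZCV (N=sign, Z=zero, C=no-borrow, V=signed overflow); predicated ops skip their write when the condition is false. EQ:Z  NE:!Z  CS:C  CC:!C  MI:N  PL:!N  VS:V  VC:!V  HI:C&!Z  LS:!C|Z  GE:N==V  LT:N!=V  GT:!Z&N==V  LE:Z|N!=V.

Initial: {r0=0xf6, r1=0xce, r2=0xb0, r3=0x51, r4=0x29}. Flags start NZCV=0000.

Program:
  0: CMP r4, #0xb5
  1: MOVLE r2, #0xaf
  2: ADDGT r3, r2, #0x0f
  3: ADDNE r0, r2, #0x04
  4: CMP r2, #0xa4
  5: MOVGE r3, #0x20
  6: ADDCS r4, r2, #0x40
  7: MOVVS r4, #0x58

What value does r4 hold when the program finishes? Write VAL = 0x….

0: ✓ CMP  NZCV=0000
1: · MOVLE
2: ✓ ADDGT  r3←0xbf
3: ✓ ADDNE  r0←0xb4
4: ✓ CMP  NZCV=0010
5: ✓ MOVGE  r3←0x20
6: ✓ ADDCS  r4←0xf0
7: · MOVVS

VAL = 0xf0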